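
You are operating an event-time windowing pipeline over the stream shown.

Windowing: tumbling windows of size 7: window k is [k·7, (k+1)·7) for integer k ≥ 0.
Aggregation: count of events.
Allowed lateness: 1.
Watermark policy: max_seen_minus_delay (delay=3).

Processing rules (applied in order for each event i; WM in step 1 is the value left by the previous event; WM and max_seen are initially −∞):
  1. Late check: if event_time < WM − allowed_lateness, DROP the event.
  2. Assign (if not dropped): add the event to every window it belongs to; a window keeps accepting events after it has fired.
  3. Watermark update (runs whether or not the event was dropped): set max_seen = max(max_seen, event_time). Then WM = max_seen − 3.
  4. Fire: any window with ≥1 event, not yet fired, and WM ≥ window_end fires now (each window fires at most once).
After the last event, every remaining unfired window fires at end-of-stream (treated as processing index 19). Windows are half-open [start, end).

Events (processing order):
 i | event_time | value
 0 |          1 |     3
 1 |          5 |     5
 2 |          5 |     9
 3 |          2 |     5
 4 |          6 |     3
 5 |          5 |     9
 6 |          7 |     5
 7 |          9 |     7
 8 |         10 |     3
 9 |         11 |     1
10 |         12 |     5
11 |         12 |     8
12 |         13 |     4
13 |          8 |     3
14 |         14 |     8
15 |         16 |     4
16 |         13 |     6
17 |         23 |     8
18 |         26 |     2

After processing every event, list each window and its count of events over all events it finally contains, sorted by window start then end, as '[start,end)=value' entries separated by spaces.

i=0 t=1 v=3: → [0,7); WM=-2
i=1 t=5 v=5: → [0,7); WM=2
i=2 t=5 v=9: → [0,7); WM=2
i=3 t=2 v=5: → [0,7); WM=2
i=4 t=6 v=3: → [0,7); WM=3
i=5 t=5 v=9: → [0,7); WM=3
i=6 t=7 v=5: → [7,14); WM=4
i=7 t=9 v=7: → [7,14); WM=6
i=8 t=10 v=3: → [7,14); WM=7; [0,7) fires=6
i=9 t=11 v=1: → [7,14); WM=8
i=10 t=12 v=5: → [7,14); WM=9
i=11 t=12 v=8: → [7,14); WM=9
i=12 t=13 v=4: → [7,14); WM=10
i=13 t=8 v=3: DROP (t<10-1); WM=10
i=14 t=14 v=8: → [14,21); WM=11
i=15 t=16 v=4: → [14,21); WM=13
i=16 t=13 v=6: → [7,14); WM=13
i=17 t=23 v=8: → [21,28); WM=20; [7,14) fires=8
i=18 t=26 v=2: → [21,28); WM=23; [14,21) fires=2

[0,7)=6 [7,14)=8 [14,21)=2 [21,28)=2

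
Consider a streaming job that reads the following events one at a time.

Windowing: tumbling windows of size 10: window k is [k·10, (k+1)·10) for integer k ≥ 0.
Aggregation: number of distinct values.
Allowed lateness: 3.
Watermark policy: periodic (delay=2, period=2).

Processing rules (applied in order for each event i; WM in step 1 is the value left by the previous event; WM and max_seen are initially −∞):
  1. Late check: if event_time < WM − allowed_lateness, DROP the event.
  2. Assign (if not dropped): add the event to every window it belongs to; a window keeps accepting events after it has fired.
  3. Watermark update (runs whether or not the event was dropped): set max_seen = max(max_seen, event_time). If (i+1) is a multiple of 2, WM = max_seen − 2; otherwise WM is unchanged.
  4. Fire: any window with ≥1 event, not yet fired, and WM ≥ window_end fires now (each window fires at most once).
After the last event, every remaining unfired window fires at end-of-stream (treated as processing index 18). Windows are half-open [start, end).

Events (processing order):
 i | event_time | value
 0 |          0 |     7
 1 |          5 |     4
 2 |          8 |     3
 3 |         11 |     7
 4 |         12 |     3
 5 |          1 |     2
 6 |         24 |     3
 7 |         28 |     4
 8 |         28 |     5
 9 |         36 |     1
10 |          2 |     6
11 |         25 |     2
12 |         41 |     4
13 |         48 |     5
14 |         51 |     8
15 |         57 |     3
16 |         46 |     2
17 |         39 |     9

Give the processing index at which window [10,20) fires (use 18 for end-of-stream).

7

i=0 t=0 v=7: → [0,10); WM=−∞
i=1 t=5 v=4: → [0,10); WM=3
i=2 t=8 v=3: → [0,10); WM=3
i=3 t=11 v=7: → [10,20); WM=9
i=4 t=12 v=3: → [10,20); WM=9
i=5 t=1 v=2: DROP (t<9-3); WM=10; [0,10) fires=3
i=6 t=24 v=3: → [20,30); WM=10
i=7 t=28 v=4: → [20,30); WM=26; [10,20) fires=2
i=8 t=28 v=5: → [20,30); WM=26
i=9 t=36 v=1: → [30,40); WM=34; [20,30) fires=3
i=10 t=2 v=6: DROP (t<34-3); WM=34
i=11 t=25 v=2: DROP (t<34-3); WM=34
i=12 t=41 v=4: → [40,50); WM=34
i=13 t=48 v=5: → [40,50); WM=46; [30,40) fires=1
i=14 t=51 v=8: → [50,60); WM=46
i=15 t=57 v=3: → [50,60); WM=55; [40,50) fires=2
i=16 t=46 v=2: DROP (t<55-3); WM=55
i=17 t=39 v=9: DROP (t<55-3); WM=55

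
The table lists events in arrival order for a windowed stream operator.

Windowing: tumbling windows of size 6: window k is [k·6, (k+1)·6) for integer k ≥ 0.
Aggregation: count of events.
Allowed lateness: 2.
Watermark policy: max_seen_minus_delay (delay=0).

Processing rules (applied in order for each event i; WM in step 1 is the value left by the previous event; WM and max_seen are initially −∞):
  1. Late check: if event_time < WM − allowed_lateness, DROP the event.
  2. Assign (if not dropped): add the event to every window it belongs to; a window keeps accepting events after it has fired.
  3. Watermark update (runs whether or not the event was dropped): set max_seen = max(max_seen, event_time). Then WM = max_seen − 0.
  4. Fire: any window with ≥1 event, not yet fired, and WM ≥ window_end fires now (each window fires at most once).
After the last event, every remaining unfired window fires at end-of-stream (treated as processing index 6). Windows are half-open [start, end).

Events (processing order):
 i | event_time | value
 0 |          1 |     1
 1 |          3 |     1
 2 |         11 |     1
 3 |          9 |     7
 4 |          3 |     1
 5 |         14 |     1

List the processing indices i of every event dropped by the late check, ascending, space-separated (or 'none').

4

i=0 t=1 v=1: → [0,6); WM=1
i=1 t=3 v=1: → [0,6); WM=3
i=2 t=11 v=1: → [6,12); WM=11; [0,6) fires=2
i=3 t=9 v=7: → [6,12); WM=11
i=4 t=3 v=1: DROP (t<11-2); WM=11
i=5 t=14 v=1: → [12,18); WM=14; [6,12) fires=2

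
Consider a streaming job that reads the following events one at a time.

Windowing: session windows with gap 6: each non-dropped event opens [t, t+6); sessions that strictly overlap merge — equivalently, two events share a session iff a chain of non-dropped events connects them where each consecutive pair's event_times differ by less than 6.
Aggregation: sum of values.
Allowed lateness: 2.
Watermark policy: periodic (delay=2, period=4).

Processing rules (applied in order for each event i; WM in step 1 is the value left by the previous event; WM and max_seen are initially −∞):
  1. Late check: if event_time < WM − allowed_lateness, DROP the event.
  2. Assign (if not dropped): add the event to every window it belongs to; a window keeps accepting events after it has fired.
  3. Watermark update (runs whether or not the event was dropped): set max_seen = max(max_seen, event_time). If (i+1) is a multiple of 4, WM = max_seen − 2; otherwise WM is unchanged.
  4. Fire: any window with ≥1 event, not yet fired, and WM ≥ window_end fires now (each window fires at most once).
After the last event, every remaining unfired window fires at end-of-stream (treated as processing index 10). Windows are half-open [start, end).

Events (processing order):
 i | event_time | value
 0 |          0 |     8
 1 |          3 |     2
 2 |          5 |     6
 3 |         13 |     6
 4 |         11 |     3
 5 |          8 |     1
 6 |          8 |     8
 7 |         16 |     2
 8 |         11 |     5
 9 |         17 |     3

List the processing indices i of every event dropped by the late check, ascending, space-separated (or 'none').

i=0 t=0 v=8: → [0,6); WM=−∞
i=1 t=3 v=2: → [0,9); WM=−∞
i=2 t=5 v=6: → [0,11); WM=−∞
i=3 t=13 v=6: → [13,19); WM=11
i=4 t=11 v=3: → [11,19); WM=11
i=5 t=8 v=1: DROP (t<11-2); WM=11
i=6 t=8 v=8: DROP (t<11-2); WM=11
i=7 t=16 v=2: → [11,22); WM=14
i=8 t=11 v=5: DROP (t<14-2); WM=14
i=9 t=17 v=3: → [11,23); WM=14

5 6 8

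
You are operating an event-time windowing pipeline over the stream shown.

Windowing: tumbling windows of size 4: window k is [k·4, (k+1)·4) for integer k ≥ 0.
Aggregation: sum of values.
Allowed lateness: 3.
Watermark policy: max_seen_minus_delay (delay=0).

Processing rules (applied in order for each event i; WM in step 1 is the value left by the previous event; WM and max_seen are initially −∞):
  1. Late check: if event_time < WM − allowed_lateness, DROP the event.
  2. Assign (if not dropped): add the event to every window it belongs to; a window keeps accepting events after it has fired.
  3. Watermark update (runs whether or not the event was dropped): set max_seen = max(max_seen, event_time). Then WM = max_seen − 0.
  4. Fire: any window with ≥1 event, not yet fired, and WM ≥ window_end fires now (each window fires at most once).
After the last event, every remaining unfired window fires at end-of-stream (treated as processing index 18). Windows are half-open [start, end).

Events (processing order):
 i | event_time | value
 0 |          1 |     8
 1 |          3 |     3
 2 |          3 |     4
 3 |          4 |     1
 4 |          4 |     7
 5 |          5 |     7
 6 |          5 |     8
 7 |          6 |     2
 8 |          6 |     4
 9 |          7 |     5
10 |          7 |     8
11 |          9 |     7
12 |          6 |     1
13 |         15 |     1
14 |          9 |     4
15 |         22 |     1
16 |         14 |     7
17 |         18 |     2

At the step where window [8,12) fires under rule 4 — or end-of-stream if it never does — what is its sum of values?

7

i=0 t=1 v=8: → [0,4); WM=1
i=1 t=3 v=3: → [0,4); WM=3
i=2 t=3 v=4: → [0,4); WM=3
i=3 t=4 v=1: → [4,8); WM=4; [0,4) fires=15
i=4 t=4 v=7: → [4,8); WM=4
i=5 t=5 v=7: → [4,8); WM=5
i=6 t=5 v=8: → [4,8); WM=5
i=7 t=6 v=2: → [4,8); WM=6
i=8 t=6 v=4: → [4,8); WM=6
i=9 t=7 v=5: → [4,8); WM=7
i=10 t=7 v=8: → [4,8); WM=7
i=11 t=9 v=7: → [8,12); WM=9; [4,8) fires=42
i=12 t=6 v=1: → [4,8); WM=9
i=13 t=15 v=1: → [12,16); WM=15; [8,12) fires=7
i=14 t=9 v=4: DROP (t<15-3); WM=15
i=15 t=22 v=1: → [20,24); WM=22; [12,16) fires=1
i=16 t=14 v=7: DROP (t<22-3); WM=22
i=17 t=18 v=2: DROP (t<22-3); WM=22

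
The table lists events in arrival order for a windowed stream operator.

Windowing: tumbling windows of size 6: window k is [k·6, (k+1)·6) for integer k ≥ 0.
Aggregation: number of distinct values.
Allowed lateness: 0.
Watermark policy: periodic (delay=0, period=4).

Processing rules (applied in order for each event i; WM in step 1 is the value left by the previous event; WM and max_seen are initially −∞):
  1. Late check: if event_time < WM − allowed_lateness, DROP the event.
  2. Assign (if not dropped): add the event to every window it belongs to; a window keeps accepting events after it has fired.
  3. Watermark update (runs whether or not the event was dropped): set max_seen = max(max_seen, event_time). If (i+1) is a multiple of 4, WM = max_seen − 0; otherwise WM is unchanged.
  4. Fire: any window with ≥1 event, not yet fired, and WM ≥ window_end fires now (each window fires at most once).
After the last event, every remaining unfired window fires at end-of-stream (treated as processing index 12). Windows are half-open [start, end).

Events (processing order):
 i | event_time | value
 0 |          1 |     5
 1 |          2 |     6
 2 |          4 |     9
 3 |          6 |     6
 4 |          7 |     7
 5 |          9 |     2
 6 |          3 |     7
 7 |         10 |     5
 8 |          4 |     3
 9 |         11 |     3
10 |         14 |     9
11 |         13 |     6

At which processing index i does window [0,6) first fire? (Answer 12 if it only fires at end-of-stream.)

3

i=0 t=1 v=5: → [0,6); WM=−∞
i=1 t=2 v=6: → [0,6); WM=−∞
i=2 t=4 v=9: → [0,6); WM=−∞
i=3 t=6 v=6: → [6,12); WM=6; [0,6) fires=3
i=4 t=7 v=7: → [6,12); WM=6
i=5 t=9 v=2: → [6,12); WM=6
i=6 t=3 v=7: DROP (t<6-0); WM=6
i=7 t=10 v=5: → [6,12); WM=10
i=8 t=4 v=3: DROP (t<10-0); WM=10
i=9 t=11 v=3: → [6,12); WM=10
i=10 t=14 v=9: → [12,18); WM=10
i=11 t=13 v=6: → [12,18); WM=14; [6,12) fires=5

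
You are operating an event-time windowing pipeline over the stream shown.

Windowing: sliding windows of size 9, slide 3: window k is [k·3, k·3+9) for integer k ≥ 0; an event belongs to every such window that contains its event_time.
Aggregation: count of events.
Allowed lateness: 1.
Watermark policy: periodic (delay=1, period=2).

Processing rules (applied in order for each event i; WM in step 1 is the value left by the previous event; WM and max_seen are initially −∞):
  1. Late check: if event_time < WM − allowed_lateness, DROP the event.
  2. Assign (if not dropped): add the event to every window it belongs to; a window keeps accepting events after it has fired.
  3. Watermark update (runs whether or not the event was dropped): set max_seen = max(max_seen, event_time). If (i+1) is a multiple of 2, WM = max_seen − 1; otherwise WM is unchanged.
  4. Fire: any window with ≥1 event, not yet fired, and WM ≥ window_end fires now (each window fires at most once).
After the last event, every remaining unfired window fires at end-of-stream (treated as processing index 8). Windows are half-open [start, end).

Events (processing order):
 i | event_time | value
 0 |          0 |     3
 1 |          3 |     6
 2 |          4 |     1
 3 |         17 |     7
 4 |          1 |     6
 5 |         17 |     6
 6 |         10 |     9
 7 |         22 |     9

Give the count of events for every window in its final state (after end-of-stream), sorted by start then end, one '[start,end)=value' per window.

[0,9)=3 [3,12)=2 [9,18)=2 [12,21)=2 [15,24)=3 [18,27)=1 [21,30)=1

i=0 t=0 v=3: → [0,9); WM=−∞
i=1 t=3 v=6: → [3,12),[0,9); WM=2
i=2 t=4 v=1: → [3,12),[0,9); WM=2
i=3 t=17 v=7: → [15,24),[12,21),[9,18); WM=16; [0,9) fires=3 [3,12) fires=2
i=4 t=1 v=6: DROP (t<16-1); WM=16
i=5 t=17 v=6: → [15,24),[12,21),[9,18); WM=16
i=6 t=10 v=9: DROP (t<16-1); WM=16
i=7 t=22 v=9: → [21,30),[18,27),[15,24); WM=21; [9,18) fires=2 [12,21) fires=2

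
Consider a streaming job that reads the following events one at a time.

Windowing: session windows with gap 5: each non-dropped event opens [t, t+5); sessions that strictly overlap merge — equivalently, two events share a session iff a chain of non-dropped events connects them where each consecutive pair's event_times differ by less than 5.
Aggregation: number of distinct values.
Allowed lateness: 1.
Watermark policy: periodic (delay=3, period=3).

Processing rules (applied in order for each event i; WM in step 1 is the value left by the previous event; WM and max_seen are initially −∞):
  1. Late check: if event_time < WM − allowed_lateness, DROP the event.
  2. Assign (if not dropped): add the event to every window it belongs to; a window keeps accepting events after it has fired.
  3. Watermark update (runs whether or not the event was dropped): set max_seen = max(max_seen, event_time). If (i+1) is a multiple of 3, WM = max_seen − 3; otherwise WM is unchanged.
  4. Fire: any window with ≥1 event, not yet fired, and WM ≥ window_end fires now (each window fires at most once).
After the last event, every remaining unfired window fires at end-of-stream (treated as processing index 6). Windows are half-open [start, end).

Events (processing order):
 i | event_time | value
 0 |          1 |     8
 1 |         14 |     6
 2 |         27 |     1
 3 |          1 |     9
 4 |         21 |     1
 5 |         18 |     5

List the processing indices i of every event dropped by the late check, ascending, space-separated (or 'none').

3 4 5

i=0 t=1 v=8: → [1,6); WM=−∞
i=1 t=14 v=6: → [14,19); WM=−∞
i=2 t=27 v=1: → [27,32); WM=24
i=3 t=1 v=9: DROP (t<24-1); WM=24
i=4 t=21 v=1: DROP (t<24-1); WM=24
i=5 t=18 v=5: DROP (t<24-1); WM=24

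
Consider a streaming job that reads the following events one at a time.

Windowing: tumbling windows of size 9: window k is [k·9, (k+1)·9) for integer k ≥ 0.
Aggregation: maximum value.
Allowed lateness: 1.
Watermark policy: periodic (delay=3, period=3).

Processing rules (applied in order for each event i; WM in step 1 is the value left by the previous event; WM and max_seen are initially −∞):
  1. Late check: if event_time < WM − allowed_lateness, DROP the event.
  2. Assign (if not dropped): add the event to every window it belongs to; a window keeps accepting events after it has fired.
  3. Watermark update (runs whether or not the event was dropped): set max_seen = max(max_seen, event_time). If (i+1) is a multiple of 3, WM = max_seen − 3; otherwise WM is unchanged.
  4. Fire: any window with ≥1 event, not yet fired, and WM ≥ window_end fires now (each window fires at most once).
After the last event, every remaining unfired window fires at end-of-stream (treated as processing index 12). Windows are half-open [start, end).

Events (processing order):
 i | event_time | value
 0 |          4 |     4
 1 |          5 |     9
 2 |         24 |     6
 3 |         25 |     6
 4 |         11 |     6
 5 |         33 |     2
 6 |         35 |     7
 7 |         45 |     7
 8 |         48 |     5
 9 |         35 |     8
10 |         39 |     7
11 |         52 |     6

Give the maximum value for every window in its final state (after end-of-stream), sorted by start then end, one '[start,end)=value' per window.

[0,9)=9 [18,27)=6 [27,36)=7 [45,54)=7

i=0 t=4 v=4: → [0,9); WM=−∞
i=1 t=5 v=9: → [0,9); WM=−∞
i=2 t=24 v=6: → [18,27); WM=21; [0,9) fires=9
i=3 t=25 v=6: → [18,27); WM=21
i=4 t=11 v=6: DROP (t<21-1); WM=21
i=5 t=33 v=2: → [27,36); WM=30; [18,27) fires=6
i=6 t=35 v=7: → [27,36); WM=30
i=7 t=45 v=7: → [45,54); WM=30
i=8 t=48 v=5: → [45,54); WM=45; [27,36) fires=7
i=9 t=35 v=8: DROP (t<45-1); WM=45
i=10 t=39 v=7: DROP (t<45-1); WM=45
i=11 t=52 v=6: → [45,54); WM=49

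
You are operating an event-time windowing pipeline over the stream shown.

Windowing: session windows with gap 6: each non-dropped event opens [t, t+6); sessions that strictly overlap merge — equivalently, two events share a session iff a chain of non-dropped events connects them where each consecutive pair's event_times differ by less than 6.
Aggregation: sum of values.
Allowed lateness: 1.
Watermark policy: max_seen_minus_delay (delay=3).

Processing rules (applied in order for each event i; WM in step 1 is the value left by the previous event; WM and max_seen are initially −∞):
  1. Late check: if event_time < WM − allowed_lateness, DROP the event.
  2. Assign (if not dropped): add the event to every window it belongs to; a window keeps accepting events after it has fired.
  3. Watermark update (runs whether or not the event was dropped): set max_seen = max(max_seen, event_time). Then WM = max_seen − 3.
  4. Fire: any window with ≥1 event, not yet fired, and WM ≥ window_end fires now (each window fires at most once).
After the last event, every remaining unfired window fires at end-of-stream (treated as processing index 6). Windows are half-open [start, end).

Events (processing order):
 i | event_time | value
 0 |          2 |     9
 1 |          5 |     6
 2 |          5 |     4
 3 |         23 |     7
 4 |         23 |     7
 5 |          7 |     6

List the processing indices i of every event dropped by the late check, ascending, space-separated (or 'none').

i=0 t=2 v=9: → [2,8); WM=-1
i=1 t=5 v=6: → [2,11); WM=2
i=2 t=5 v=4: → [2,11); WM=2
i=3 t=23 v=7: → [23,29); WM=20
i=4 t=23 v=7: → [23,29); WM=20
i=5 t=7 v=6: DROP (t<20-1); WM=20

5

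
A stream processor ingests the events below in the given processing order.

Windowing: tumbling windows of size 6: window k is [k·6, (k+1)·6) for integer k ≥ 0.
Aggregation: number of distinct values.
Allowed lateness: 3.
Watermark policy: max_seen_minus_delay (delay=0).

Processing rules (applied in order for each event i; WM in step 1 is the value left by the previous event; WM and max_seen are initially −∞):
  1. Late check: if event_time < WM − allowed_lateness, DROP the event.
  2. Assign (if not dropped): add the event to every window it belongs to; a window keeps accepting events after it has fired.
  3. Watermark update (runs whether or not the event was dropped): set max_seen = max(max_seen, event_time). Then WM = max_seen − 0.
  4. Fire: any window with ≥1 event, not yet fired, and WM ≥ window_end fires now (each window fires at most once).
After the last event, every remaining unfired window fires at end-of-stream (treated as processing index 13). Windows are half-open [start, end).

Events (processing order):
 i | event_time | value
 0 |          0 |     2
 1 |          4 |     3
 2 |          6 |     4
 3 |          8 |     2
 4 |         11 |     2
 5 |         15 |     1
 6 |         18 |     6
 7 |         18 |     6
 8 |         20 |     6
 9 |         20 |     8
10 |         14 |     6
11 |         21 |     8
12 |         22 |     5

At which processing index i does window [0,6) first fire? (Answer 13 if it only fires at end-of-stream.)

i=0 t=0 v=2: → [0,6); WM=0
i=1 t=4 v=3: → [0,6); WM=4
i=2 t=6 v=4: → [6,12); WM=6; [0,6) fires=2
i=3 t=8 v=2: → [6,12); WM=8
i=4 t=11 v=2: → [6,12); WM=11
i=5 t=15 v=1: → [12,18); WM=15; [6,12) fires=2
i=6 t=18 v=6: → [18,24); WM=18; [12,18) fires=1
i=7 t=18 v=6: → [18,24); WM=18
i=8 t=20 v=6: → [18,24); WM=20
i=9 t=20 v=8: → [18,24); WM=20
i=10 t=14 v=6: DROP (t<20-3); WM=20
i=11 t=21 v=8: → [18,24); WM=21
i=12 t=22 v=5: → [18,24); WM=22

2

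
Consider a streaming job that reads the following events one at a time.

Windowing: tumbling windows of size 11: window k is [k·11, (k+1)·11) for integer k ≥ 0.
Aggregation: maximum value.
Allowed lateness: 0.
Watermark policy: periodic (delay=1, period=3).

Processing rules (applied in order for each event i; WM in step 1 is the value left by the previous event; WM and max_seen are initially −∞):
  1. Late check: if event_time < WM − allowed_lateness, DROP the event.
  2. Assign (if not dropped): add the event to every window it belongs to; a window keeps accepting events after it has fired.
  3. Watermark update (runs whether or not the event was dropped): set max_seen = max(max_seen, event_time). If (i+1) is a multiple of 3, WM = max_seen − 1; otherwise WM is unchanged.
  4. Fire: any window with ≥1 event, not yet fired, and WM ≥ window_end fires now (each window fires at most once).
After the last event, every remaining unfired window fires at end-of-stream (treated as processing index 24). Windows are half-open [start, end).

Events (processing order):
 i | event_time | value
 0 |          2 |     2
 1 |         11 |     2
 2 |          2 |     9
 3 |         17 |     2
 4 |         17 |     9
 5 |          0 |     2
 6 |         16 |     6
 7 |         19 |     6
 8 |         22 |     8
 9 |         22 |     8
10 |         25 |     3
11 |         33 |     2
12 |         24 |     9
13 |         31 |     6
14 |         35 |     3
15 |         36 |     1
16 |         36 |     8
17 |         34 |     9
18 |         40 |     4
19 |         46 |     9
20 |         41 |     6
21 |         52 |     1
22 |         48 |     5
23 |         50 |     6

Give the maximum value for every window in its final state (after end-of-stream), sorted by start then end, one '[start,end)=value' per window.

[0,11)=9 [11,22)=9 [22,33)=8 [33,44)=9 [44,55)=9

i=0 t=2 v=2: → [0,11); WM=−∞
i=1 t=11 v=2: → [11,22); WM=−∞
i=2 t=2 v=9: → [0,11); WM=10
i=3 t=17 v=2: → [11,22); WM=10
i=4 t=17 v=9: → [11,22); WM=10
i=5 t=0 v=2: DROP (t<10-0); WM=16; [0,11) fires=9
i=6 t=16 v=6: → [11,22); WM=16
i=7 t=19 v=6: → [11,22); WM=16
i=8 t=22 v=8: → [22,33); WM=21
i=9 t=22 v=8: → [22,33); WM=21
i=10 t=25 v=3: → [22,33); WM=21
i=11 t=33 v=2: → [33,44); WM=32; [11,22) fires=9
i=12 t=24 v=9: DROP (t<32-0); WM=32
i=13 t=31 v=6: DROP (t<32-0); WM=32
i=14 t=35 v=3: → [33,44); WM=34; [22,33) fires=8
i=15 t=36 v=1: → [33,44); WM=34
i=16 t=36 v=8: → [33,44); WM=34
i=17 t=34 v=9: → [33,44); WM=35
i=18 t=40 v=4: → [33,44); WM=35
i=19 t=46 v=9: → [44,55); WM=35
i=20 t=41 v=6: → [33,44); WM=45; [33,44) fires=9
i=21 t=52 v=1: → [44,55); WM=45
i=22 t=48 v=5: → [44,55); WM=45
i=23 t=50 v=6: → [44,55); WM=51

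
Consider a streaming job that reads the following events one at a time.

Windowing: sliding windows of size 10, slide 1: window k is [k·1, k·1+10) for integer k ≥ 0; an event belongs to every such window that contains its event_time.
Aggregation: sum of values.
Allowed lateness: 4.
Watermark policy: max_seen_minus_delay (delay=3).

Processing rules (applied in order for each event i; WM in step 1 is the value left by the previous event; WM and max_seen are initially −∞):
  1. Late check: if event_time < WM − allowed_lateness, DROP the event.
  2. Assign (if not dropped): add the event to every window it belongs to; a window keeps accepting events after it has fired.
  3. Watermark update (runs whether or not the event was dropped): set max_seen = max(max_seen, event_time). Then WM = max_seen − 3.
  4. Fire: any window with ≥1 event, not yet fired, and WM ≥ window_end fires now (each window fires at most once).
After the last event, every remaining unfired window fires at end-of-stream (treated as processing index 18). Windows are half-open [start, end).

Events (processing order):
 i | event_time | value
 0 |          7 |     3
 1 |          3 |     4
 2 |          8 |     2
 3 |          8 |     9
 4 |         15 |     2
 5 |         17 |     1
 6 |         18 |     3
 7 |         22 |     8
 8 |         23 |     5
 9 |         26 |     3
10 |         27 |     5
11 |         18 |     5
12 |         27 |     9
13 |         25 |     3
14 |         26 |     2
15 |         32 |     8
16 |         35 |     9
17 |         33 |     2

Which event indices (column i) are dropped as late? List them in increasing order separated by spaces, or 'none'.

i=0 t=7 v=3: → [7,17),[6,16),[5,15),[4,14),[3,13),[2,12),[1,11),[0,10); WM=4
i=1 t=3 v=4: → [3,13),[2,12),[1,11),[0,10); WM=4
i=2 t=8 v=2: → [8,18),[7,17),[6,16),[5,15),[4,14),[3,13),[2,12),[1,11),[0,10); WM=5
i=3 t=8 v=9: → [8,18),[7,17),[6,16),[5,15),[4,14),[3,13),[2,12),[1,11),[0,10); WM=5
i=4 t=15 v=2: → [15,25),[14,24),[13,23),[12,22),[11,21),[10,20),[9,19),[8,18),[7,17),[6,16); WM=12; [0,10) fires=18 [1,11) fires=18 [2,12) fires=18
i=5 t=17 v=1: → [17,27),[16,26),[15,25),[14,24),[13,23),[12,22),[11,21),[10,20),[9,19),[8,18); WM=14; [3,13) fires=18 [4,14) fires=14
i=6 t=18 v=3: → [18,28),[17,27),[16,26),[15,25),[14,24),[13,23),[12,22),[11,21),[10,20),[9,19); WM=15; [5,15) fires=14
i=7 t=22 v=8: → [22,32),[21,31),[20,30),[19,29),[18,28),[17,27),[16,26),[15,25),[14,24),[13,23); WM=19; [6,16) fires=16 [7,17) fires=16 [8,18) fires=14 [9,19) fires=6
i=8 t=23 v=5: → [23,33),[22,32),[21,31),[20,30),[19,29),[18,28),[17,27),[16,26),[15,25),[14,24); WM=20; [10,20) fires=6
i=9 t=26 v=3: → [26,36),[25,35),[24,34),[23,33),[22,32),[21,31),[20,30),[19,29),[18,28),[17,27); WM=23; [11,21) fires=6 [12,22) fires=6 [13,23) fires=14
i=10 t=27 v=5: → [27,37),[26,36),[25,35),[24,34),[23,33),[22,32),[21,31),[20,30),[19,29),[18,28); WM=24; [14,24) fires=19
i=11 t=18 v=5: DROP (t<24-4); WM=24
i=12 t=27 v=9: → [27,37),[26,36),[25,35),[24,34),[23,33),[22,32),[21,31),[20,30),[19,29),[18,28); WM=24
i=13 t=25 v=3: → [25,35),[24,34),[23,33),[22,32),[21,31),[20,30),[19,29),[18,28),[17,27),[16,26); WM=24
i=14 t=26 v=2: → [26,36),[25,35),[24,34),[23,33),[22,32),[21,31),[20,30),[19,29),[18,28),[17,27); WM=24
i=15 t=32 v=8: → [32,42),[31,41),[30,40),[29,39),[28,38),[27,37),[26,36),[25,35),[24,34),[23,33); WM=29; [15,25) fires=19 [16,26) fires=20 [17,27) fires=25 [18,28) fires=38 [19,29) fires=35
i=16 t=35 v=9: → [35,45),[34,44),[33,43),[32,42),[31,41),[30,40),[29,39),[28,38),[27,37),[26,36); WM=32; [20,30) fires=35 [21,31) fires=35 [22,32) fires=35
i=17 t=33 v=2: → [33,43),[32,42),[31,41),[30,40),[29,39),[28,38),[27,37),[26,36),[25,35),[24,34); WM=32

11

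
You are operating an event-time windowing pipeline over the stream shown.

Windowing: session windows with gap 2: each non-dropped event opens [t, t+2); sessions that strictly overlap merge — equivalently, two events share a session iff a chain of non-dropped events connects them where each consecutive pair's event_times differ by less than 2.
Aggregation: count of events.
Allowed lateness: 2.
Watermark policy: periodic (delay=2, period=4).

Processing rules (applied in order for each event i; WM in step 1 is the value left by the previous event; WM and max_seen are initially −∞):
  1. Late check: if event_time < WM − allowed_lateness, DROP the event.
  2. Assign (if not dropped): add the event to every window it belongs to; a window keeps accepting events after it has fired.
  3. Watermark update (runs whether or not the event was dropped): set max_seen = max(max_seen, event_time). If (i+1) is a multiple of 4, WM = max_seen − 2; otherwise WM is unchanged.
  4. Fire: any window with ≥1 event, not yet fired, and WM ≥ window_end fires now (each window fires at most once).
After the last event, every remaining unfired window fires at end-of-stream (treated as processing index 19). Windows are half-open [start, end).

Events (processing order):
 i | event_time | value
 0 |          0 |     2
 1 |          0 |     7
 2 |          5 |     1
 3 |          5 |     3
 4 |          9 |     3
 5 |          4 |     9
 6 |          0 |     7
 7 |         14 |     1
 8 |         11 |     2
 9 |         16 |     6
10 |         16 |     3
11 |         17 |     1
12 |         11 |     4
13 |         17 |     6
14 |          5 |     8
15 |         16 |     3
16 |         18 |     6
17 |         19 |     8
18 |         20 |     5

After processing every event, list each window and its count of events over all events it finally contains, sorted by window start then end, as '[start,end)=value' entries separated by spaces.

[0,2)=2 [4,7)=3 [9,11)=1 [11,13)=1 [14,16)=1 [16,22)=8

i=0 t=0 v=2: → [0,2); WM=−∞
i=1 t=0 v=7: → [0,2); WM=−∞
i=2 t=5 v=1: → [5,7); WM=−∞
i=3 t=5 v=3: → [5,7); WM=3
i=4 t=9 v=3: → [9,11); WM=3
i=5 t=4 v=9: → [4,7); WM=3
i=6 t=0 v=7: DROP (t<3-2); WM=3
i=7 t=14 v=1: → [14,16); WM=12
i=8 t=11 v=2: → [11,13); WM=12
i=9 t=16 v=6: → [16,18); WM=12
i=10 t=16 v=3: → [16,18); WM=12
i=11 t=17 v=1: → [16,19); WM=15
i=12 t=11 v=4: DROP (t<15-2); WM=15
i=13 t=17 v=6: → [16,19); WM=15
i=14 t=5 v=8: DROP (t<15-2); WM=15
i=15 t=16 v=3: → [16,19); WM=15
i=16 t=18 v=6: → [16,20); WM=15
i=17 t=19 v=8: → [16,21); WM=15
i=18 t=20 v=5: → [16,22); WM=15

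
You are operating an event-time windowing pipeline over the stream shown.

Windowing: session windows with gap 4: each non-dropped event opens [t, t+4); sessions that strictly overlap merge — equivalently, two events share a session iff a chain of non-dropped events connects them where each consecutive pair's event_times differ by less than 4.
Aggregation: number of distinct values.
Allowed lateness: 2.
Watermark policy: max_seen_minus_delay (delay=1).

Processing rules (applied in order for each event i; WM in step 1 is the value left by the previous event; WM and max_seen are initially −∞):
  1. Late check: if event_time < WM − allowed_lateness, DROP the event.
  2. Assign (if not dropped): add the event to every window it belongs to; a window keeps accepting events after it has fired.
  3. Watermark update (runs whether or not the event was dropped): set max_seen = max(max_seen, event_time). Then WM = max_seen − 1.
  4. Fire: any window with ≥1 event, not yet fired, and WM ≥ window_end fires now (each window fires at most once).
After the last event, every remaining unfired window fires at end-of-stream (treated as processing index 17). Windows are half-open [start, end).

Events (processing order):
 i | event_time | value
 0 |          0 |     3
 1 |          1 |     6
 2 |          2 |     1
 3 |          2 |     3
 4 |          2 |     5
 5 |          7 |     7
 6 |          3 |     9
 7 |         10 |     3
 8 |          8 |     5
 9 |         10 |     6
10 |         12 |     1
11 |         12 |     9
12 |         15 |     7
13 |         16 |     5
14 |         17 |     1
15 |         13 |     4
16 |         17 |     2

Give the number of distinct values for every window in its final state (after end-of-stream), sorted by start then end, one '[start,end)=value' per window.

i=0 t=0 v=3: → [0,4); WM=-1
i=1 t=1 v=6: → [0,5); WM=0
i=2 t=2 v=1: → [0,6); WM=1
i=3 t=2 v=3: → [0,6); WM=1
i=4 t=2 v=5: → [0,6); WM=1
i=5 t=7 v=7: → [7,11); WM=6
i=6 t=3 v=9: DROP (t<6-2); WM=6
i=7 t=10 v=3: → [7,14); WM=9
i=8 t=8 v=5: → [7,14); WM=9
i=9 t=10 v=6: → [7,14); WM=9
i=10 t=12 v=1: → [7,16); WM=11
i=11 t=12 v=9: → [7,16); WM=11
i=12 t=15 v=7: → [7,19); WM=14
i=13 t=16 v=5: → [7,20); WM=15
i=14 t=17 v=1: → [7,21); WM=16
i=15 t=13 v=4: DROP (t<16-2); WM=16
i=16 t=17 v=2: → [7,21); WM=16

[0,6)=4 [7,21)=7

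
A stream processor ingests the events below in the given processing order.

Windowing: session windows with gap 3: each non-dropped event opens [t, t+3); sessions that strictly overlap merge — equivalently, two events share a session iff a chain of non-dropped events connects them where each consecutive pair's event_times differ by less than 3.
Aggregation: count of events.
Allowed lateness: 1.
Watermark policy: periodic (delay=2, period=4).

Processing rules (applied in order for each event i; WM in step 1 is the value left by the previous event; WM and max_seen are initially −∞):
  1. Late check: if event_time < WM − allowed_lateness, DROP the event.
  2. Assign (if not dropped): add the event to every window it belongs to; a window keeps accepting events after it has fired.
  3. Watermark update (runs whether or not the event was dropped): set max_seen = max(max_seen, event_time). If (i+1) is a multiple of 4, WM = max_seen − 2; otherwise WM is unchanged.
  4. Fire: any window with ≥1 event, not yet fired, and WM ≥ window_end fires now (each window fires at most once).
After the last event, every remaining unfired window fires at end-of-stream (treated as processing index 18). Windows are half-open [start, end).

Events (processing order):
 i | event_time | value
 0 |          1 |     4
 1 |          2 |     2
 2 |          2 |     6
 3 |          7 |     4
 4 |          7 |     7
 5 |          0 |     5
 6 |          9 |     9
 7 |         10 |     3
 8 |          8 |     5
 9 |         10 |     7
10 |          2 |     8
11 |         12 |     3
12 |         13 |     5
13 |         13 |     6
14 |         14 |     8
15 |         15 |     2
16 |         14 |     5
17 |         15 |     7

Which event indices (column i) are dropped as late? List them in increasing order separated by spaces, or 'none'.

5 10

i=0 t=1 v=4: → [1,4); WM=−∞
i=1 t=2 v=2: → [1,5); WM=−∞
i=2 t=2 v=6: → [1,5); WM=−∞
i=3 t=7 v=4: → [7,10); WM=5
i=4 t=7 v=7: → [7,10); WM=5
i=5 t=0 v=5: DROP (t<5-1); WM=5
i=6 t=9 v=9: → [7,12); WM=5
i=7 t=10 v=3: → [7,13); WM=8
i=8 t=8 v=5: → [7,13); WM=8
i=9 t=10 v=7: → [7,13); WM=8
i=10 t=2 v=8: DROP (t<8-1); WM=8
i=11 t=12 v=3: → [7,15); WM=10
i=12 t=13 v=5: → [7,16); WM=10
i=13 t=13 v=6: → [7,16); WM=10
i=14 t=14 v=8: → [7,17); WM=10
i=15 t=15 v=2: → [7,18); WM=13
i=16 t=14 v=5: → [7,18); WM=13
i=17 t=15 v=7: → [7,18); WM=13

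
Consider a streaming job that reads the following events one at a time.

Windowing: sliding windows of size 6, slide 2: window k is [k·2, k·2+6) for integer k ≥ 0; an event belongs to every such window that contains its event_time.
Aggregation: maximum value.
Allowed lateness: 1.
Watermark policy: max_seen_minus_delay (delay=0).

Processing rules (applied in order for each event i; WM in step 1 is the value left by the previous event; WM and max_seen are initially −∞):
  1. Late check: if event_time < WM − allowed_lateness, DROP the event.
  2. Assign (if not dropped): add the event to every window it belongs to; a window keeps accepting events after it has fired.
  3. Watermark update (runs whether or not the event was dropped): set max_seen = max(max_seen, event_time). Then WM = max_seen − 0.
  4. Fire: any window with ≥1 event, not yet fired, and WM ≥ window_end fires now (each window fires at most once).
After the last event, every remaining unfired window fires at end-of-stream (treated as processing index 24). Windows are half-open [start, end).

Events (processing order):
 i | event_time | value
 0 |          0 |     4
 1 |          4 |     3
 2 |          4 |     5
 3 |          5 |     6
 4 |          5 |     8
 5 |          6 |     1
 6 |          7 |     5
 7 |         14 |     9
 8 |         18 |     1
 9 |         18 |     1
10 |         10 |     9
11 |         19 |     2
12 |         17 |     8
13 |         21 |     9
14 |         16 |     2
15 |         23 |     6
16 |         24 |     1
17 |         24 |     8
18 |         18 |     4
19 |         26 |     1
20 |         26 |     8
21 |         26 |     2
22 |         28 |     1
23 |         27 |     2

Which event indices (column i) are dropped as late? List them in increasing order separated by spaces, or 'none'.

10 12 14 18

i=0 t=0 v=4: → [0,6); WM=0
i=1 t=4 v=3: → [4,10),[2,8),[0,6); WM=4
i=2 t=4 v=5: → [4,10),[2,8),[0,6); WM=4
i=3 t=5 v=6: → [4,10),[2,8),[0,6); WM=5
i=4 t=5 v=8: → [4,10),[2,8),[0,6); WM=5
i=5 t=6 v=1: → [6,12),[4,10),[2,8); WM=6; [0,6) fires=8
i=6 t=7 v=5: → [6,12),[4,10),[2,8); WM=7
i=7 t=14 v=9: → [14,20),[12,18),[10,16); WM=14; [2,8) fires=8 [4,10) fires=8 [6,12) fires=5
i=8 t=18 v=1: → [18,24),[16,22),[14,20); WM=18; [10,16) fires=9 [12,18) fires=9
i=9 t=18 v=1: → [18,24),[16,22),[14,20); WM=18
i=10 t=10 v=9: DROP (t<18-1); WM=18
i=11 t=19 v=2: → [18,24),[16,22),[14,20); WM=19
i=12 t=17 v=8: DROP (t<19-1); WM=19
i=13 t=21 v=9: → [20,26),[18,24),[16,22); WM=21; [14,20) fires=9
i=14 t=16 v=2: DROP (t<21-1); WM=21
i=15 t=23 v=6: → [22,28),[20,26),[18,24); WM=23; [16,22) fires=9
i=16 t=24 v=1: → [24,30),[22,28),[20,26); WM=24; [18,24) fires=9
i=17 t=24 v=8: → [24,30),[22,28),[20,26); WM=24
i=18 t=18 v=4: DROP (t<24-1); WM=24
i=19 t=26 v=1: → [26,32),[24,30),[22,28); WM=26; [20,26) fires=9
i=20 t=26 v=8: → [26,32),[24,30),[22,28); WM=26
i=21 t=26 v=2: → [26,32),[24,30),[22,28); WM=26
i=22 t=28 v=1: → [28,34),[26,32),[24,30); WM=28; [22,28) fires=8
i=23 t=27 v=2: → [26,32),[24,30),[22,28); WM=28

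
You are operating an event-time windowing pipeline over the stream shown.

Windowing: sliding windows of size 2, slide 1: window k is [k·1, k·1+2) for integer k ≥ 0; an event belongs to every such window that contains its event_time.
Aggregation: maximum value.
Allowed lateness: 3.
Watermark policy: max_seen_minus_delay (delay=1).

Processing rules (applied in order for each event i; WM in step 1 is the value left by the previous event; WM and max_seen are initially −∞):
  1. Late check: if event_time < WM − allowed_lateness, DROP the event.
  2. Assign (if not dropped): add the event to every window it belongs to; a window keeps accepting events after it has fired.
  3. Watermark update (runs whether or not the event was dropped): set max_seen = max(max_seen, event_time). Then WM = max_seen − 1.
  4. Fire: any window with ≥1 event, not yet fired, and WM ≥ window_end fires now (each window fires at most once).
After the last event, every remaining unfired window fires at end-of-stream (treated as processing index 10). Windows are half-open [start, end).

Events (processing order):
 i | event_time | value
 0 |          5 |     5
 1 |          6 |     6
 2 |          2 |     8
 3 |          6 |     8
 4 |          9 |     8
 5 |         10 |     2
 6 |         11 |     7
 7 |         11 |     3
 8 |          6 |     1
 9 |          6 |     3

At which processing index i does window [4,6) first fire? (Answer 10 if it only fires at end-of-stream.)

i=0 t=5 v=5: → [5,7),[4,6); WM=4
i=1 t=6 v=6: → [6,8),[5,7); WM=5
i=2 t=2 v=8: → [2,4),[1,3); WM=5; [1,3) fires=8 [2,4) fires=8
i=3 t=6 v=8: → [6,8),[5,7); WM=5
i=4 t=9 v=8: → [9,11),[8,10); WM=8; [4,6) fires=5 [5,7) fires=8 [6,8) fires=8
i=5 t=10 v=2: → [10,12),[9,11); WM=9
i=6 t=11 v=7: → [11,13),[10,12); WM=10; [8,10) fires=8
i=7 t=11 v=3: → [11,13),[10,12); WM=10
i=8 t=6 v=1: DROP (t<10-3); WM=10
i=9 t=6 v=3: DROP (t<10-3); WM=10

4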